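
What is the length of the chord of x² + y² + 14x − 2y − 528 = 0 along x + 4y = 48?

Express y = (48 − x)/4 and substitute into the circle:
17x² + 136x − 6528 = 0  ⟹  x² + 8x − 384 = 0
x = 16 or x = −24, giving (16, 8) and (−24, 18).
|(16, 8) − (−24, 18)| = √((40)² + (−10)²) = 10√17.

10√17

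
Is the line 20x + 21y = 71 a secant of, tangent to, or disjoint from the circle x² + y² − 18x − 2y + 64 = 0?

disjoint

Substituting the line into the circle gives 841x² − 9938x + 30283 = 0.
Discriminant = (−9938)² − 4·841·(30283) = −3108168 < 0.
No real roots: the line does not meet the circle.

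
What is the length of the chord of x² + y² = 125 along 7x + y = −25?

Centre (0, 0), r² = 125. Perpendicular distance d from centre to line = |25| / √50 = 25/√50.
Half the chord is √(r² − d²) = √(225/2), so the full chord is 15√2.

15√2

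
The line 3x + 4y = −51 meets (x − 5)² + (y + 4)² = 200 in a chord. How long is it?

Express y = (−51 − 3x)/4 and substitute into the circle:
25x² + 50x − 1575 = 0  ⟹  x² + 2x − 63 = 0
x = 7 or x = −9, giving (7, −18) and (−9, −6).
Chord length = distance between (7, −18) and (−9, −6) = √400 = 20.

20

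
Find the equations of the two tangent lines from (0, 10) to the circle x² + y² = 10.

3x + y = 10 and 3x − y = −10

A line y − (10) = m(x − (0)) is tangent when its distance from (0, 0) is √10:
[m·(0) − (−10)]² = 10(m² + 1)
m² − 9 = 0, so m = −3 or m = 3.
With m = −3: 3x + y = 10. With m = 3: 3x − y = −10.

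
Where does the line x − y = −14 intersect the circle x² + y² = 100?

(−8, 6) and (−6, 8)

From the line, y = x + 14. Substituting:
2x² + 28x + 96 = 0  ⟹  x² + 14x + 48 = 0
x = −6 or x = −8, giving (−6, 8) and (−8, 6).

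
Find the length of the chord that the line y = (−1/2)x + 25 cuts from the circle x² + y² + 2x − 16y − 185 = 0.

2√5

The distance from (−1, 8) to the line is 35/√5, and r² = 250.
Chord = 2√(r² − d²) = 2·√(5) = 2√5.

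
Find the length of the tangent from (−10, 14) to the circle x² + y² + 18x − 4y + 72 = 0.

Centre (−9, 2), r² = 13. |PO|² = (−1)² + (12)² = 145.
Power of the point: PT² = |PO|² − r² = 132, so PT = 2√33.

2√33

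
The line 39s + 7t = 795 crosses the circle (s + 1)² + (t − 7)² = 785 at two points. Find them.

(15, 30) and (22, −9)

Express t = (795 − 39s)/7 and substitute into the circle:
1570s² − 58090s + 518100 = 0  ⟹  s² − 37s + 330 = 0
s = 22 or s = 15, giving (22, −9) and (15, 30).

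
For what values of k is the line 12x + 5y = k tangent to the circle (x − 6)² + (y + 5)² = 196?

The line touches the circle iff its distance from (6, −5) is 14:
|12·6 + 5·(−5) − k| / √169 = 14
|k − (47)| = 14·13, so k = 229 or k = −135.

k = −135 or k = 229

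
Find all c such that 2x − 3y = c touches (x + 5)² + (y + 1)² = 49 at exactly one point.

The line touches the circle iff its distance from (−5, −1) is 7:
|2·(−5) − 3·(−1) − c| / √13 = 7
|c − (−7)| = 7√13.

c = −7 ± 7√13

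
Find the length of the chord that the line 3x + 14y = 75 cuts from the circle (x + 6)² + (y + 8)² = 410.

From the line, y = (75 − 3x)/14. Substituting:
205x² + 1230x − 38335 = 0  ⟹  x² + 6x − 187 = 0
x = 11 or x = −17, giving (11, 3) and (−17, 9).
|(11, 3) − (−17, 9)| = √((28)² + (−6)²) = 2√205.

2√205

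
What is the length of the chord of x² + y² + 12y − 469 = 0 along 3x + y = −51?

11√10

Express y = −3x − 51 and substitute into the circle:
10x² + 270x + 1520 = 0  ⟹  x² + 27x + 152 = 0
x = −8 or x = −19, giving (−8, −27) and (−19, 6).
Chord length = distance between (−8, −27) and (−19, 6) = √1210 = 11√10.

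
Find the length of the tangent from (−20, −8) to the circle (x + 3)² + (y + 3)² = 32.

√282

Centre (−3, −3), r² = 32. |PO|² = (−17)² + (−5)² = 314.
Power of the point: PT² = |PO|² − r² = 282, so PT = √282.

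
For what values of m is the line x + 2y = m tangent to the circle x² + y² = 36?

m = ±6√5

Tangency holds when the distance from the centre (0, 0) to the line equals the radius 6:
|1·0 + 2·0 − m| / √5 = 6
|m| = 6√5.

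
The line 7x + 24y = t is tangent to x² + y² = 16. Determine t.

t = −100 or t = 100

Tangency holds when the distance from the centre (0, 0) to the line equals the radius 4:
|7·0 + 24·0 − t| / √625 = 4
|t| = 4·25, so t = 100 or t = −100.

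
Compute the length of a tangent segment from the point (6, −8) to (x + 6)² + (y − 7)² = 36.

3√37

Centre (−6, 7), r² = 36. |PO|² = (12)² + (−15)² = 369.
Power of the point: PT² = |PO|² − r² = 333, so PT = 3√37.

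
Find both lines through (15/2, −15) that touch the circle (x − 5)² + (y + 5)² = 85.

6x − 7y = 150 and 2x + 9y = −120

A line y − (−15) = m(x − (15/2)) is tangent when its distance from (5, −5) is √85:
[m·(−5/2) − (10)]² = 85(m² + 1)
63m² − 40m − 12 = 0, so m = 6/7 or m = −2/9.
With m = 6/7: 6x − 7y = 150. With m = −2/9: 2x + 9y = −120.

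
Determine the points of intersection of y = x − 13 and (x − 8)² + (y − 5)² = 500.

(−2, −15) and (28, 15)

From the line, y = x − 13. Substituting:
2x² − 52x − 112 = 0  ⟹  x² − 26x − 56 = 0
x = 28 or x = −2, giving (28, 15) and (−2, −15).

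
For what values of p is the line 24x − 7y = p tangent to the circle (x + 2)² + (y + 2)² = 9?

The line touches the circle iff its distance from (−2, −2) is 3:
|24·(−2) − 7·(−2) − p| / √625 = 3
|p − (−34)| = 3·25, so p = 41 or p = −109.

p = −109 or p = 41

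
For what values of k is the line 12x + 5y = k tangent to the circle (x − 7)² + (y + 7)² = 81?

Tangency holds when the distance from the centre (7, −7) to the line equals the radius 9:
|12·7 + 5·(−7) − k| / √169 = 9
|k − (49)| = 9·13, so k = 166 or k = −68.

k = −68 or k = 166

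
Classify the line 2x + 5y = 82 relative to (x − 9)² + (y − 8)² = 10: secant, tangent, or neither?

neither

Substituting the line into the circle gives 29x² − 618x + 3539 = 0.
Δ = 381924 − 410524 = −28600.
No real roots: the line does not meet the circle.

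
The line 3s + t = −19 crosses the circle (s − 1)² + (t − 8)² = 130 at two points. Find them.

(−10, 11) and (−6, −1)

From the line, t = −3s − 19. Substituting:
10s² + 160s + 600 = 0  ⟹  s² + 16s + 60 = 0
s = −6 or s = −10, giving (−6, −1) and (−10, 11).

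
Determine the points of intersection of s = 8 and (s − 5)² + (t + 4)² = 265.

The line gives s = 8. Substituting into the circle:
t² + 8t − 240 = 0
t = 12 or t = −20, giving (8, 12) and (8, −20).

(8, −20) and (8, 12)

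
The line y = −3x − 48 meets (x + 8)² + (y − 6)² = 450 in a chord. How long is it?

The distance from (−8, 6) to the line is 30/√10, and r² = 450.
Chord = 2√(r² − d²) = 2·√(360) = 12√10.

12√10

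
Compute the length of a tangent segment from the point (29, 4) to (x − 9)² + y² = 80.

Centre (9, 0), r² = 80. |PO|² = (20)² + (4)² = 416.
Power of the point: PT² = |PO|² − r² = 336, so PT = 4√21.

4√21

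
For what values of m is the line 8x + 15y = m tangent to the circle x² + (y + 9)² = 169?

The line touches the circle iff its distance from (0, −9) is 13:
|8·0 + 15·(−9) − m| / √289 = 13
|m − (−135)| = 13·17, so m = 86 or m = −356.

m = −356 or m = 86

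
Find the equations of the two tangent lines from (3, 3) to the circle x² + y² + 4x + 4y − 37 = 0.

Write the tangent as mx − y + (3 − m·(3)) = 0 and set its distance from the centre to 3√5:
[m·(−5) − (−5)]² = 45(m² + 1)
2m² + 5m + 2 = 0, so m = −1/2 or m = −2.
With m = −1/2: x + 2y = 9. With m = −2: 2x + y = 9.

x + 2y = 9 and 2x + y = 9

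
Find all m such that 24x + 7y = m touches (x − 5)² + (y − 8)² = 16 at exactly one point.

The line touches the circle iff its distance from (5, 8) is 4:
|24·5 + 7·8 − m| / √625 = 4
|m − (176)| = 4·25, so m = 276 or m = 76.

m = 76 or m = 276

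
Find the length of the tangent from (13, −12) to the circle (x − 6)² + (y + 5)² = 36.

Centre (6, −5), r² = 36. |PO|² = (7)² + (−7)² = 98.
By the tangent–radius right angle, tangent length = √(|PO|² − r²) = √62.

√62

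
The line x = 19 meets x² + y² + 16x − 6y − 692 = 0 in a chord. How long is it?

12

The line gives x = 19. Substituting into the circle:
y² − 6y − 27 = 0
y = 9 or y = −3, giving (19, 9) and (19, −3).
Chord length = distance between (19, 9) and (19, −3) = √144 = 12.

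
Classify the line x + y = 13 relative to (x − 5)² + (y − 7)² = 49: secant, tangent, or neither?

secant

Substituting the line into the circle gives 2x² − 22x + 12 = 0.
Discriminant = (−22)² − 4·2·(12) = 388 > 0.
Two real roots: the line is a secant.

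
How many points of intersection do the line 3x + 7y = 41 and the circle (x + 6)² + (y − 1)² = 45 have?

0

d² = (3·(−6) + 7·1 − (41))²/58 = 1352/29; r² = 45.
Since d² > r², the line lies outside the circle.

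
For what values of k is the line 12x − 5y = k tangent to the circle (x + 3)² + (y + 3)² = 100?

For a tangent, require d(centre, line) = r = 10.
|12·(−3) − 5·(−3) − k| / √169 = 10
|k − (−21)| = 10·13, so k = 109 or k = −151.

k = −151 or k = 109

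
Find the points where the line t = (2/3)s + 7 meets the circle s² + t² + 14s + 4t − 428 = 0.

(−27, −11) and (9, 13)

Express t = (21 + 2s)/3 and substitute into the circle:
13s² + 234s − 3159 = 0  ⟹  s² + 18s − 243 = 0
s = 9 or s = −27, giving (9, 13) and (−27, −11).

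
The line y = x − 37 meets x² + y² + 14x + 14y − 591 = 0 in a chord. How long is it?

The distance from (−7, −7) to the line is 37/√2, and r² = 689.
Half the chord is √(r² − d²) = √(9/2), so the full chord is 3√2.

3√2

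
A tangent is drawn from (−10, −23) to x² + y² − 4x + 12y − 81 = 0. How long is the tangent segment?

2√78

With centre O = (2, −6), |OP|² = 433 and r² = 121.
The tangent meets the radius at right angles, so tangent² = |PO|² − r² = 433 − 121 = 312.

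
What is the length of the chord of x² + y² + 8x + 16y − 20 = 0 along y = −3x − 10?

6√10

Substitute y = −3x − 10:
10x² + 20x − 80 = 0  ⟹  x² + 2x − 8 = 0
x = 2 or x = −4, giving (2, −16) and (−4, 2).
|(2, −16) − (−4, 2)| = √((6)² + (−18)²) = 6√10.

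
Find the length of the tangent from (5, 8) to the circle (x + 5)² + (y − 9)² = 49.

With centre O = (−5, 9), |OP|² = 101 and r² = 49.
Power of the point: PT² = |PO|² − r² = 52, so PT = 2√13.

2√13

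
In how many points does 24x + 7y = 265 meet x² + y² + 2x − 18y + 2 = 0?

0

Substituting the line into the circle gives 625x² − 9598x + 36933 = 0.
Discriminant = (−9598)² − 4·625·(36933) = −210896 < 0.
No real roots: the line does not meet the circle.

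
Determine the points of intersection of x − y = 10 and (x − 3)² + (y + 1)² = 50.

(2, −8) and (10, 0)

Substitute y = x − 10:
2x² − 24x + 40 = 0  ⟹  x² − 12x + 20 = 0
x = 10 or x = 2, giving (10, 0) and (2, −8).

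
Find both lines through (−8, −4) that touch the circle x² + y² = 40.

3x − y = −20 and x + 3y = −20

Write the tangent as mx − y + (−4 − m·(−8)) = 0 and set its distance from the centre to 2√10:
(8m − (4))² = 40(m² + 1)
3m² − 8m − 3 = 0, so m = 3 or m = −1/3.
Through (−8, −4) these give 3x − y = −20 and x + 3y = −20.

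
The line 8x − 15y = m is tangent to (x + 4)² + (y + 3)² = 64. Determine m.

The line touches the circle iff its distance from (−4, −3) is 8:
|8·(−4) − 15·(−3) − m| / √289 = 8
|m − (13)| = 8·17, so m = 149 or m = −123.

m = −123 or m = 149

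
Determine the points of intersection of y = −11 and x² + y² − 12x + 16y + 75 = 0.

Substitute y = −11:
x² − 12x + 20 = 0
x = 10 or x = 2, giving (10, −11) and (2, −11).

(2, −11) and (10, −11)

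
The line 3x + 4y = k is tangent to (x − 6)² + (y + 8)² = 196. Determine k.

For a tangent, require d(centre, line) = r = 14.
|3·6 + 4·(−8) − k| / √25 = 14
|k − (−14)| = 14·5, so k = 56 or k = −84.

k = −84 or k = 56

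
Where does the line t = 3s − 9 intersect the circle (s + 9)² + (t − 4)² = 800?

(−5, −24) and (11, 24)

Express t = 3s − 9 and substitute into the circle:
10s² − 60s − 550 = 0  ⟹  s² − 6s − 55 = 0
s = 11 or s = −5, giving (11, 24) and (−5, −24).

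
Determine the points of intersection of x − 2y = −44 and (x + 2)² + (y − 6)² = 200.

From the line, y = (44 + x)/2. Substituting:
5x² + 80x + 240 = 0  ⟹  x² + 16x + 48 = 0
x = −4 or x = −12, giving (−4, 20) and (−12, 16).

(−12, 16) and (−4, 20)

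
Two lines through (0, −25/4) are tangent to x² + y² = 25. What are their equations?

3x + 4y = −25 and 3x − 4y = 25

A line y − (−25/4) = m(x − (0)) is tangent when its distance from (0, 0) is 5:
(0m − (25/4))² = 25(m² + 1)
16m² − 9 = 0, so m = −3/4 or m = 3/4.
With m = −3/4: 3x + 4y = −25. With m = 3/4: 3x − 4y = 25.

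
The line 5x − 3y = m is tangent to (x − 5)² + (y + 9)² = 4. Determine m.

For a tangent, require d(centre, line) = r = 2.
|5·5 − 3·(−9) − m| / √34 = 2
|m − (52)| = 2√34.

m = 52 ± 2√34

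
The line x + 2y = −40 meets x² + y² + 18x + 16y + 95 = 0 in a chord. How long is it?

2√5

Express y = (−40 − x)/2 and substitute into the circle:
5x² + 120x + 700 = 0  ⟹  x² + 24x + 140 = 0
x = −10 or x = −14, giving (−10, −15) and (−14, −13).
Chord length = distance between (−10, −15) and (−14, −13) = √20 = 2√5.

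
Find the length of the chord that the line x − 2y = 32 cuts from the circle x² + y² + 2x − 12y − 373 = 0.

2√5

The distance from (−1, 6) to the line is 45/√5, and r² = 410.
Half the chord is √(r² − d²) = √(5), so the full chord is 2√5.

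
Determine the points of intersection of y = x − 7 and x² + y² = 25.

From the line, y = x − 7. Substituting:
2x² − 14x + 24 = 0  ⟹  x² − 7x + 12 = 0
x = 4 or x = 3, giving (4, −3) and (3, −4).

(3, −4) and (4, −3)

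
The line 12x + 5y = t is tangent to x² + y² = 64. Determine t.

t = −104 or t = 104

For a tangent, require d(centre, line) = r = 8.
|12·0 + 5·0 − t| / √169 = 8
|t| = 8·13, so t = 104 or t = −104.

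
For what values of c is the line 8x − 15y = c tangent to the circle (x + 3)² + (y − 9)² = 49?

c = −278 or c = −40

The line touches the circle iff its distance from (−3, 9) is 7:
|8·(−3) − 15·9 − c| / √289 = 7
|c − (−159)| = 7·17, so c = −40 or c = −278.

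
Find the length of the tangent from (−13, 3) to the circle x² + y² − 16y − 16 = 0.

√114

The centre is (0, 8) and r = 4√5. The square of the distance from P to the centre is 169 + 25 = 194.
By the tangent–radius right angle, tangent length = √(|PO|² − r²) = √114.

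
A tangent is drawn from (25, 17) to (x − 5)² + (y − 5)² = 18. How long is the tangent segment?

√526

With centre O = (5, 5), |OP|² = 544 and r² = 18.
By the tangent–radius right angle, tangent length = √(|PO|² − r²) = √526.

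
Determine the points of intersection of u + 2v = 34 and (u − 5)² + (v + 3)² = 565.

(−4, 19) and (28, 3)

Substitute v = (34 − u)/2:
5u² − 120u − 560 = 0  ⟹  u² − 24u − 112 = 0
u = 28 or u = −4, giving (28, 3) and (−4, 19).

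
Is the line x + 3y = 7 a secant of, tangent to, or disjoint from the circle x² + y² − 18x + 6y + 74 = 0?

Substituting the line into the circle gives 10x² − 194x + 841 = 0.
Discriminant = (−194)² − 4·10·(841) = 3996 > 0.
Two real roots: the line is a secant.

secant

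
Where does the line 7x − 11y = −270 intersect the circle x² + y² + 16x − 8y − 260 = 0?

(−26, 8) and (−4, 22)

From the line, y = (270 + 7x)/11. Substituting:
170x² + 5100x + 17680 = 0  ⟹  x² + 30x + 104 = 0
x = −4 or x = −26, giving (−4, 22) and (−26, 8).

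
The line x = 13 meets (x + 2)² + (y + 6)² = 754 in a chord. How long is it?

Centre (−2, −6), r² = 754. Perpendicular distance d from centre to line = |−15| / √1 = 15.
Chord = 2√(r² − d²) = 2·√(529) = 46.

46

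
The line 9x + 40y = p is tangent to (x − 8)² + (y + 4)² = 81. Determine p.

Tangency holds when the distance from the centre (8, −4) to the line equals the radius 9:
|9·8 + 40·(−4) − p| / √1681 = 9
|p − (−88)| = 9·41, so p = 281 or p = −457.

p = −457 or p = 281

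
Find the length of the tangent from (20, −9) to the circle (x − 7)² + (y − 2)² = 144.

The centre is (7, 2) and r = 12. The square of the distance from P to the centre is 169 + 121 = 290.
The tangent meets the radius at right angles, so tangent² = |PO|² − r² = 290 − 144 = 146.

√146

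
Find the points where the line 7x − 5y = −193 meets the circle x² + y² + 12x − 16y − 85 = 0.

(−19, 12) and (−14, 19)

From the line, y = (193 + 7x)/5. Substituting:
74x² + 2442x + 19684 = 0  ⟹  x² + 33x + 266 = 0
x = −14 or x = −19, giving (−14, 19) and (−19, 12).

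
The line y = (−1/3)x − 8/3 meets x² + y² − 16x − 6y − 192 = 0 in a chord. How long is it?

9√10

Centre (8, 3), r² = 265. Perpendicular distance d from centre to line = |25| / √10 = 25/√10.
Chord = 2√(r² − d²) = 2·√(405/2) = 9√10.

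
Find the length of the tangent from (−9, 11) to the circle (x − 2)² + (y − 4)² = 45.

5√5

Centre (2, 4), r² = 45. |PO|² = (−11)² + (7)² = 170.
Power of the point: PT² = |PO|² − r² = 125, so PT = 5√5.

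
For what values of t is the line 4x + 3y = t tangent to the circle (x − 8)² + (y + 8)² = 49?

The line touches the circle iff its distance from (8, −8) is 7:
|4·8 + 3·(−8) − t| / √25 = 7
|t − (8)| = 7·5, so t = 43 or t = −27.

t = −27 or t = 43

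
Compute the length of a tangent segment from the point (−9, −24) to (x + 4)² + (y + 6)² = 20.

With centre O = (−4, −6), |OP|² = 349 and r² = 20.
Power of the point: PT² = |PO|² − r² = 329, so PT = √329.

√329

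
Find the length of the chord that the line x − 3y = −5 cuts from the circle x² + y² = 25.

Substitute y = (5 + x)/3:
10x² + 10x − 200 = 0  ⟹  x² + x − 20 = 0
x = 4 or x = −5, giving (4, 3) and (−5, 0).
|(4, 3) − (−5, 0)| = √((9)² + (3)²) = 3√10.

3√10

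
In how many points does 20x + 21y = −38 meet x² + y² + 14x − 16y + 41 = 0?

2

d² = (20·(−7) + 21·8 − (−38))²/841 = 4356/841; r² = 72.
Since d² < r², the line cuts the circle twice.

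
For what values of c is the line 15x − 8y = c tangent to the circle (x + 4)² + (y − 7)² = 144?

c = −320 or c = 88

For a tangent, require d(centre, line) = r = 12.
|15·(−4) − 8·7 − c| / √289 = 12
|c − (−116)| = 12·17, so c = 88 or c = −320.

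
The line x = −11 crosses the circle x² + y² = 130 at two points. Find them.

(−11, −3) and (−11, 3)

The line gives x = −11. Substituting into the circle:
y² − 9 = 0
y = 3 or y = −3, giving (−11, 3) and (−11, −3).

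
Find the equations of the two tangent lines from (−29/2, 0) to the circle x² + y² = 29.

2x − 5y = −29 and 2x + 5y = −29

A line y − (0) = m(x − (−29/2)) is tangent when its distance from (0, 0) is √29:
[m·(29/2) − (0)]² = 29(m² + 1)
25m² − 4 = 0, so m = 2/5 or m = −2/5.
With m = 2/5: 2x − 5y = −29. With m = −2/5: 2x + 5y = −29.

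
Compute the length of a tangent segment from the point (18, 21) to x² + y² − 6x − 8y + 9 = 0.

The centre is (3, 4) and r = 4. The square of the distance from P to the centre is 225 + 289 = 514.
By the tangent–radius right angle, tangent length = √(|PO|² − r²) = √498.

√498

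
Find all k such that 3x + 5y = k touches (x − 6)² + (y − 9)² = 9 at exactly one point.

k = 63 ± 3√34

The line touches the circle iff its distance from (6, 9) is 3:
|3·6 + 5·9 − k| / √34 = 3
|k − (63)| = 3√34.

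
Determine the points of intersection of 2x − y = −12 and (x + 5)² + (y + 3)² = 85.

Substitute y = 2x + 12:
5x² + 70x + 165 = 0  ⟹  x² + 14x + 33 = 0
x = −3 or x = −11, giving (−3, 6) and (−11, −10).

(−11, −10) and (−3, 6)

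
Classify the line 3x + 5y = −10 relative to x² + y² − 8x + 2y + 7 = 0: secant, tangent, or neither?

d² = (3·4 + 5·(−1) − (−10))²/34 = 17/2; r² = 10.
Since d² < r², the line cuts the circle twice.

secant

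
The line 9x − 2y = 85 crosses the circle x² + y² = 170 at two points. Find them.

Substitute y = (−85 + 9x)/2:
85x² − 1530x + 6545 = 0  ⟹  x² − 18x + 77 = 0
x = 11 or x = 7, giving (11, 7) and (7, −11).

(7, −11) and (11, 7)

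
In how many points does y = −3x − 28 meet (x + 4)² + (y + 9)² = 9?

2

d² = (3·(−4) + 1·(−9) − (−28))²/10 = 49/10; r² = 9.
Since d² < r², the line cuts the circle twice.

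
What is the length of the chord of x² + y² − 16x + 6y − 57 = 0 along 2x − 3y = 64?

From the line, y = (−64 + 2x)/3. Substituting:
13x² − 364x + 2431 = 0  ⟹  x² − 28x + 187 = 0
x = 17 or x = 11, giving (17, −10) and (11, −14).
|(17, −10) − (11, −14)| = √((6)² + (4)²) = 2√13.

2√13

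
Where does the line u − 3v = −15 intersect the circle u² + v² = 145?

(−12, 1) and (9, 8)

Substitute v = (15 + u)/3:
10u² + 30u − 1080 = 0  ⟹  u² + 3u − 108 = 0
u = 9 or u = −12, giving (9, 8) and (−12, 1).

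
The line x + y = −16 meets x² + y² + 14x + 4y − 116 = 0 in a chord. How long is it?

The distance from (−7, −2) to the line is 7/√2, and r² = 169.
Chord = 2√(r² − d²) = 2·√(289/2) = 17√2.

17√2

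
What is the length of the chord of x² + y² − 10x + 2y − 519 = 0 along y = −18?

Substitute y = −18:
x² − 10x − 231 = 0
x = 21 or x = −11, giving (21, −18) and (−11, −18).
|(21, −18) − (−11, −18)| = √((32)² + (0)²) = 32.

32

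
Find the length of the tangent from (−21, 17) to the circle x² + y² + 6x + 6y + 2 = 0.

With centre O = (−3, −3), |OP|² = 724 and r² = 16.
By the tangent–radius right angle, tangent length = √(|PO|² − r²) = √708 = 2√177.

2√177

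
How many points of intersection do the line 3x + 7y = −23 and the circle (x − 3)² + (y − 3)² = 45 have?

Centre (3, 3), r² = 45. Distance² from centre to line = (53)²/58 = 2809/58.
Since d² > r², the line lies outside the circle.

0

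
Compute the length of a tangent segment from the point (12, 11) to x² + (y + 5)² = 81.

Centre (0, −5), r² = 81. |PO|² = (12)² + (16)² = 400.
By the tangent–radius right angle, tangent length = √(|PO|² − r²) = √319.

√319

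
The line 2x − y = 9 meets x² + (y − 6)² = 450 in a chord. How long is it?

The distance from (0, 6) to the line is 15/√5, and r² = 450.
Chord = 2√(r² − d²) = 2·√(405) = 18√5.

18√5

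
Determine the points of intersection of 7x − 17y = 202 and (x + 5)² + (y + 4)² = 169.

(−10, −16) and (7, −9)

From the line, y = (−202 + 7x)/17. Substituting:
338x² + 1014x − 23660 = 0  ⟹  x² + 3x − 70 = 0
x = 7 or x = −10, giving (7, −9) and (−10, −16).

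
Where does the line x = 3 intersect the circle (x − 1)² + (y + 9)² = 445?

(3, −30) and (3, 12)

The line gives x = 3. Substituting into the circle:
y² + 18y − 360 = 0
y = 12 or y = −30, giving (3, 12) and (3, −30).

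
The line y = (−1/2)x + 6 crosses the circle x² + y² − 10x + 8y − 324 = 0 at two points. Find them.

(−8, 10) and (24, −6)

From the line, y = (12 − x)/2. Substituting:
5x² − 80x − 960 = 0  ⟹  x² − 16x − 192 = 0
x = 24 or x = −8, giving (24, −6) and (−8, 10).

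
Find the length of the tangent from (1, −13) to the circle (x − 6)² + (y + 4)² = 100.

With centre O = (6, −4), |OP|² = 106 and r² = 100.
The tangent meets the radius at right angles, so tangent² = |PO|² − r² = 106 − 100 = 6.

√6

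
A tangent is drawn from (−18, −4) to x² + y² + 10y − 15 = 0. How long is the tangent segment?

With centre O = (0, −5), |OP|² = 325 and r² = 40.
By the tangent–radius right angle, tangent length = √(|PO|² − r²) = √285.

√285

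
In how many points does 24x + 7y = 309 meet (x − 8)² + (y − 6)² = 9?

1

d² = (24·8 + 7·6 − (309))²/625 = 9; r² = 9.
Since d² = r², the line is tangent.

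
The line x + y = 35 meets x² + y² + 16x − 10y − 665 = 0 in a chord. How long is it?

8√2

Substitute y = −x + 35:
2x² − 44x + 210 = 0  ⟹  x² − 22x + 105 = 0
x = 15 or x = 7, giving (15, 20) and (7, 28).
Chord length = distance between (15, 20) and (7, 28) = √128 = 8√2.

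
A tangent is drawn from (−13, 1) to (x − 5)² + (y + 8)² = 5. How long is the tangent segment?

20

With centre O = (5, −8), |OP|² = 405 and r² = 5.
The tangent meets the radius at right angles, so tangent² = |PO|² − r² = 405 − 5 = 400.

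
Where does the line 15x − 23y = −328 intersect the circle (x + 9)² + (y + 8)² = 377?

Substitute y = (328 + 15x)/23:
754x² + 24882x + 105560 = 0  ⟹  x² + 33x + 140 = 0
x = −5 or x = −28, giving (−5, 11) and (−28, −4).

(−28, −4) and (−5, 11)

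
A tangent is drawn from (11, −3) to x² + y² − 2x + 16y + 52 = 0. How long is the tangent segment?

With centre O = (1, −8), |OP|² = 125 and r² = 13.
By the tangent–radius right angle, tangent length = √(|PO|² − r²) = √112 = 4√7.

4√7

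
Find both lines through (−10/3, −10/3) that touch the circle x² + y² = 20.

A line y − (−10/3) = m(x − (−10/3)) is tangent when its distance from (0, 0) is 2√5:
(10/3m − (10/3))² = 20(m² + 1)
2m² + 5m + 2 = 0, so m = −1/2 or m = −2.
Through (−10/3, −10/3) these give x + 2y = −10 and 2x + y = −10.

x + 2y = −10 and 2x + y = −10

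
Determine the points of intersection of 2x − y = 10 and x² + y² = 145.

Substitute y = 2x − 10:
5x² − 40x − 45 = 0  ⟹  x² − 8x − 9 = 0
x = 9 or x = −1, giving (9, 8) and (−1, −12).

(−1, −12) and (9, 8)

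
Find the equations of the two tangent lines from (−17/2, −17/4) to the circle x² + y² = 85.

Write the tangent as mx − y + (−17/4 − m·(−17/2)) = 0 and set its distance from the centre to √85:
(17/2m − (17/4))² = 85(m² + 1)
12m² + 68m + 63 = 0, so m = −9/2 or m = −7/6.
Through (−17/2, −17/4) these give 9x + 2y = −85 and 7x + 6y = −85.

9x + 2y = −85 and 7x + 6y = −85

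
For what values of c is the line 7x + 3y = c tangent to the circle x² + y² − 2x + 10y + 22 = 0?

c = −8 ± 2√58

For a tangent, require d(centre, line) = r = 2.
|7·1 + 3·(−5) − c| / √58 = 2
|c − (−8)| = 2√58.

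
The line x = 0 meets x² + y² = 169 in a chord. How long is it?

26

The distance from (0, 0) to the line is 0, and r² = 169.
Chord = 2√(r² − d²) = 2·√(169) = 26.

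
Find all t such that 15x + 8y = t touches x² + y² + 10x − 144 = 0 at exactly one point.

t = −296 or t = 146

For a tangent, require d(centre, line) = r = 13.
|15·(−5) + 8·0 − t| / √289 = 13
|t − (−75)| = 13·17, so t = 146 or t = −296.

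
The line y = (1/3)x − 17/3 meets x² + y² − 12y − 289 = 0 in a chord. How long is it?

9√10

Substitute y = (−17 + x)/3:
10x² − 70x − 1700 = 0  ⟹  x² − 7x − 170 = 0
x = 17 or x = −10, giving (17, 0) and (−10, −9).
|(17, 0) − (−10, −9)| = √((27)² + (9)²) = 9√10.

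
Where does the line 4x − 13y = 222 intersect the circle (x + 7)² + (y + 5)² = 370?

(−16, −22) and (10, −14)

Substitute y = (−222 + 4x)/13:
185x² + 1110x − 29600 = 0  ⟹  x² + 6x − 160 = 0
x = 10 or x = −16, giving (10, −14) and (−16, −22).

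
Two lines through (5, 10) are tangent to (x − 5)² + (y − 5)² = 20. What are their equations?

Write the tangent as mx − y + (10 − m·(5)) = 0 and set its distance from the centre to 2√5:
[m·(0) − (−5)]² = 20(m² + 1)
4m² − 1 = 0, so m = −1/2 or m = 1/2.
Through (5, 10) these give x + 2y = 25 and x − 2y = −15.

x + 2y = 25 and x − 2y = −15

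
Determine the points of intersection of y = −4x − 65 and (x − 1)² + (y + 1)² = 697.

Express y = −4x − 65 and substitute into the circle:
17x² + 510x + 3400 = 0  ⟹  x² + 30x + 200 = 0
x = −10 or x = −20, giving (−10, −25) and (−20, 15).

(−20, 15) and (−10, −25)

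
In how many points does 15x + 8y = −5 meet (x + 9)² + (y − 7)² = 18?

Substituting the line into the circle gives 289x² + 2982x + 7753 = 0.
Δ = 8892324 − 8962468 = −70144.
No real roots: the line does not meet the circle.

0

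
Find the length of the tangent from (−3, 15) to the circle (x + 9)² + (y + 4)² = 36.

Centre (−9, −4), r² = 36. |PO|² = (6)² + (19)² = 397.
By the tangent–radius right angle, tangent length = √(|PO|² − r²) = √361 = 19.

19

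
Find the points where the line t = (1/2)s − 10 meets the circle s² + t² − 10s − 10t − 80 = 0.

Substitute t = (−20 + s)/2:
5s² − 100s + 480 = 0  ⟹  s² − 20s + 96 = 0
s = 12 or s = 8, giving (12, −4) and (8, −6).

(8, −6) and (12, −4)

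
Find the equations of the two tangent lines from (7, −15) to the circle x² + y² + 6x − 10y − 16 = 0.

7x + y = 34 and x + y = −8

Write the tangent as mx − y + (−15 − m·(7)) = 0 and set its distance from the centre to 5√2:
(−10m − (20))² = 50(m² + 1)
m² + 8m + 7 = 0, so m = −7 or m = −1.
Through (7, −15) these give 7x + y = 34 and x + y = −8.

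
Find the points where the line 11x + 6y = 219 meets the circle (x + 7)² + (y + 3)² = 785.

Express y = (219 − 11x)/6 and substitute into the circle:
157x² − 4710x + 29673 = 0  ⟹  x² − 30x + 189 = 0
x = 21 or x = 9, giving (21, −2) and (9, 20).

(9, 20) and (21, −2)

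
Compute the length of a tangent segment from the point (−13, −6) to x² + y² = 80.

5√5

With centre O = (0, 0), |OP|² = 205 and r² = 80.
Power of the point: PT² = |PO|² − r² = 125, so PT = 5√5.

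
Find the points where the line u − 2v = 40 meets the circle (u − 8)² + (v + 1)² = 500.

(−2, −21) and (30, −5)

Substitute v = (−40 + u)/2:
5u² − 140u − 300 = 0  ⟹  u² − 28u − 60 = 0
u = 30 or u = −2, giving (30, −5) and (−2, −21).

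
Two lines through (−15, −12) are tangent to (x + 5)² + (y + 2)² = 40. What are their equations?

3x − y = −33 and x − 3y = 21

Let a tangent through (−15, −12) have slope m. Its distance from (−5, −2) must equal 2√10:
[m·(10) − (10)]² = 40(m² + 1)
3m² − 10m + 3 = 0, so m = 3 or m = 1/3.
Through (−15, −12) these give 3x − y = −33 and x − 3y = 21.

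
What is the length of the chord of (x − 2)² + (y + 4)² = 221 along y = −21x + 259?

√442

Express y = −21x + 259 and substitute into the circle:
442x² − 11050x + 68952 = 0  ⟹  x² − 25x + 156 = 0
x = 13 or x = 12, giving (13, −14) and (12, 7).
Chord length = distance between (13, −14) and (12, 7) = √442 = √442.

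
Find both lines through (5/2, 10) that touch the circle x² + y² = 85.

6x + 7y = 85 and 2x − 9y = −85

A line y − (10) = m(x − (5/2)) is tangent when its distance from (0, 0) is √85:
[m·(−5/2) − (−10)]² = 85(m² + 1)
63m² + 40m − 12 = 0, so m = −6/7 or m = 2/9.
With m = −6/7: 6x + 7y = 85. With m = 2/9: 2x − 9y = −85.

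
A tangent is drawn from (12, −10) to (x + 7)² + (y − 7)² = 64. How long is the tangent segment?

The centre is (−7, 7) and r = 8. The square of the distance from P to the centre is 361 + 289 = 650.
Power of the point: PT² = |PO|² − r² = 586, so PT = √586.

√586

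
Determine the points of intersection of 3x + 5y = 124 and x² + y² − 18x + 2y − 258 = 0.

Express y = (124 − 3x)/5 and substitute into the circle:
34x² − 1224x + 10166 = 0  ⟹  x² − 36x + 299 = 0
x = 23 or x = 13, giving (23, 11) and (13, 17).

(13, 17) and (23, 11)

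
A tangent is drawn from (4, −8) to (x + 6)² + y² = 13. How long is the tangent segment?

√151

Centre (−6, 0), r² = 13. |PO|² = (10)² + (−8)² = 164.
Power of the point: PT² = |PO|² − r² = 151, so PT = √151.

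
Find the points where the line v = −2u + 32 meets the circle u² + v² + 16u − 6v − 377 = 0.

Substitute v = −2u + 32:
5u² − 100u + 455 = 0  ⟹  u² − 20u + 91 = 0
u = 13 or u = 7, giving (13, 6) and (7, 18).

(7, 18) and (13, 6)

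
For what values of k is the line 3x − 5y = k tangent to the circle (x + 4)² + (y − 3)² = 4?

For a tangent, require d(centre, line) = r = 2.
|3·(−4) − 5·3 − k| / √34 = 2
|k − (−27)| = 2√34.

k = −27 ± 2√34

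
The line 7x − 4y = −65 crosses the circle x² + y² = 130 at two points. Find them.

From the line, y = (65 + 7x)/4. Substituting:
65x² + 910x + 2145 = 0  ⟹  x² + 14x + 33 = 0
x = −3 or x = −11, giving (−3, 11) and (−11, −3).

(−11, −3) and (−3, 11)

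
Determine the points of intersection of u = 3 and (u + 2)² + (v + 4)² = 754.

The line gives u = 3. Substituting into the circle:
v² + 8v − 713 = 0
v = 23 or v = −31, giving (3, 23) and (3, −31).

(3, −31) and (3, 23)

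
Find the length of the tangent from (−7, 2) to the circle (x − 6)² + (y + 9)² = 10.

2√70

The centre is (6, −9) and r = √10. The square of the distance from P to the centre is 169 + 121 = 290.
Power of the point: PT² = |PO|² − r² = 280, so PT = 2√70.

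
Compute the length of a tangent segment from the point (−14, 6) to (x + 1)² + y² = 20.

√185

The centre is (−1, 0) and r = 2√5. The square of the distance from P to the centre is 169 + 36 = 205.
Power of the point: PT² = |PO|² − r² = 185, so PT = √185.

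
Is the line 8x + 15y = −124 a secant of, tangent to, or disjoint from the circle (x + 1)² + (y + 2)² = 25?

disjoint

d² = (8·(−1) + 15·(−2) − (−124))²/289 = 7396/289; r² = 25.
Since d² > r², the line lies outside the circle.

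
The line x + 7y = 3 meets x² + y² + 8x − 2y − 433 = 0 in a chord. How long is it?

30√2

From the line, y = (3 − x)/7. Substituting:
50x² + 400x − 21250 = 0  ⟹  x² + 8x − 425 = 0
x = 17 or x = −25, giving (17, −2) and (−25, 4).
|(17, −2) − (−25, 4)| = √((42)² + (−6)²) = 30√2.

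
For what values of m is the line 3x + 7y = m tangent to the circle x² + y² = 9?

For a tangent, require d(centre, line) = r = 3.
|3·0 + 7·0 − m| / √58 = 3
|m| = 3√58.

m = ±3√58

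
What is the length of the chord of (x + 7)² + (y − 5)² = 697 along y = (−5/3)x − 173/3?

√34

Centre (−7, 5), r² = 697. Perpendicular distance d from centre to line = |153| / √34 = 153/√34.
Chord = 2√(r² − d²) = 2·√(17/2) = √34.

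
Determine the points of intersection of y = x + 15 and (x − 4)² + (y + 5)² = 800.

(−24, −9) and (8, 23)

Express y = x + 15 and substitute into the circle:
2x² + 32x − 384 = 0  ⟹  x² + 16x − 192 = 0
x = 8 or x = −24, giving (8, 23) and (−24, −9).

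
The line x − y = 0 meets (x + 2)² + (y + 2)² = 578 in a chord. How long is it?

The distance from (−2, −2) to the line is 0/√2, and r² = 578.
Chord = 2√(r² − d²) = 2·√(578) = 34√2.

34√2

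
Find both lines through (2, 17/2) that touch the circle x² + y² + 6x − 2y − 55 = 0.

7x + 4y = 48 and x + 8y = 70

A line y − (17/2) = m(x − (2)) is tangent when its distance from (−3, 1) is √65:
[m·(−5) − (−15/2)]² = 65(m² + 1)
32m² + 60m + 7 = 0, so m = −7/4 or m = −1/8.
With m = −7/4: 7x + 4y = 48. With m = −1/8: x + 8y = 70.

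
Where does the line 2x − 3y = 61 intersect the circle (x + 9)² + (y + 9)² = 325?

Express y = (−61 + 2x)/3 and substitute into the circle:
13x² + 26x − 1040 = 0  ⟹  x² + 2x − 80 = 0
x = 8 or x = −10, giving (8, −15) and (−10, −27).

(−10, −27) and (8, −15)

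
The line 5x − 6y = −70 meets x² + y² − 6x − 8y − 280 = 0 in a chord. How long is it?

Substitute y = (70 + 5x)/6:
61x² + 244x − 8540 = 0  ⟹  x² + 4x − 140 = 0
x = 10 or x = −14, giving (10, 20) and (−14, 0).
|(10, 20) − (−14, 0)| = √((24)² + (20)²) = 4√61.

4√61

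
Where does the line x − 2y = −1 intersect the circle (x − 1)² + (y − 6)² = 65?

(−3, −1) and (9, 5)

Express y = (1 + x)/2 and substitute into the circle:
5x² − 30x − 135 = 0  ⟹  x² − 6x − 27 = 0
x = 9 or x = −3, giving (9, 5) and (−3, −1).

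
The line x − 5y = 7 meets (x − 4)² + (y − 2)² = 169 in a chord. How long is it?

5√26

From the line, y = (−7 + x)/5. Substituting:
26x² − 234x − 3536 = 0  ⟹  x² − 9x − 136 = 0
x = 17 or x = −8, giving (17, 2) and (−8, −3).
|(17, 2) − (−8, −3)| = √((25)² + (5)²) = 5√26.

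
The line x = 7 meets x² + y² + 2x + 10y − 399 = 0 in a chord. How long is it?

Centre (−1, −5), r² = 425. Perpendicular distance d from centre to line = |−8| / √1 = 8.
Half the chord is √(r² − d²) = √(361), so the full chord is 38.

38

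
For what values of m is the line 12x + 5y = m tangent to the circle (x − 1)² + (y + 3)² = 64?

m = −107 or m = 101

Tangency holds when the distance from the centre (1, −3) to the line equals the radius 8:
|12·1 + 5·(−3) − m| / √169 = 8
|m − (−3)| = 8·13, so m = 101 or m = −107.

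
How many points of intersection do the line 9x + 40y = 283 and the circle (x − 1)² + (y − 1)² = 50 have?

2

d² = (9·1 + 40·1 − (283))²/1681 = 54756/1681; r² = 50.
Since d² < r², the line cuts the circle twice.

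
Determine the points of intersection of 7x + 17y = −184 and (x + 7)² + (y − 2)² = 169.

(−19, −3) and (−2, −10)

From the line, y = (−184 − 7x)/17. Substituting:
338x² + 7098x + 12844 = 0  ⟹  x² + 21x + 38 = 0
x = −2 or x = −19, giving (−2, −10) and (−19, −3).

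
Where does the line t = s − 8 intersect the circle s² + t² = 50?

Substitute t = s − 8:
2s² − 16s + 14 = 0  ⟹  s² − 8s + 7 = 0
s = 7 or s = 1, giving (7, −1) and (1, −7).

(1, −7) and (7, −1)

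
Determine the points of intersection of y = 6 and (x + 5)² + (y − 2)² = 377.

Express y = 6 and substitute into the circle:
x² + 10x − 336 = 0
x = 14 or x = −24, giving (14, 6) and (−24, 6).

(−24, 6) and (14, 6)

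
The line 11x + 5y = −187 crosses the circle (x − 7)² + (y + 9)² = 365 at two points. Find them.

(−12, −11) and (−7, −22)

Express y = (−187 − 11x)/5 and substitute into the circle:
146x² + 2774x + 12264 = 0  ⟹  x² + 19x + 84 = 0
x = −7 or x = −12, giving (−7, −22) and (−12, −11).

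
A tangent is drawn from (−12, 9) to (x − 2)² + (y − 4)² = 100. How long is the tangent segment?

Centre (2, 4), r² = 100. |PO|² = (−14)² + (5)² = 221.
By the tangent–radius right angle, tangent length = √(|PO|² − r²) = √121 = 11.

11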